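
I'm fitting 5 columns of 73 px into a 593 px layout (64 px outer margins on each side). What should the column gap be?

25 px

Subtract both margins: 593 − 2·64 = 465 px.
5·73 + 4g = 465 → 4g = 100 → g = 25 px.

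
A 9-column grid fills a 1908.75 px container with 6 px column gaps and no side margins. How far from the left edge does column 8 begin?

1489.25 px

1908.75 − 8·6 = 1860.75; ÷9 gives c = 206.75 px.
Each column+gutter stride is 212.75 px; with no margin, 7 of them is 1489.25 px.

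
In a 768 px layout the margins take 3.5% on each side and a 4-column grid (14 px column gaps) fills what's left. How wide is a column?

168.06 px

768 × (1 − 2·3.5%) = 768 × 93% = 714.24 px for the columns.
714.24 − 3·14 = 672.24; ÷4 gives c = 168.06 px.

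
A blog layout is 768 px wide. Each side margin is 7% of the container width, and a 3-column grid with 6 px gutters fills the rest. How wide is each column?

Margins: 7% × 768 = 53.76 px each, so content = 768 − 107.52 = 660.48 px.
Subtracting 2 gutters of 6 leaves 648.48 for 3 columns, so c = 216.16 px.

216.16 px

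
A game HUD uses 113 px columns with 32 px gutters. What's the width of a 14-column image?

1998 px

Span of 14: 14·113 + 13·32 = 1582 + 416 = 1998 px.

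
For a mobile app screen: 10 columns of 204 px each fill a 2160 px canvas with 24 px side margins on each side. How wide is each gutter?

Content width = 2160 − 2·24 = 2112 px.
Columns use 2040 px, leaving 72 px across 9 gutters = 8 px each.

8 px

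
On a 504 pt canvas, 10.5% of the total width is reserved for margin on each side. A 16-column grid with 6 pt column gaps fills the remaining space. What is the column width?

19.26 pt

Margins: 10.5% × 504 = 52.92 pt each, so content = 504 − 105.84 = 398.16 pt.
16c + 15·6 = 398.16 → 16c = 308.16 → c = 19.26 pt.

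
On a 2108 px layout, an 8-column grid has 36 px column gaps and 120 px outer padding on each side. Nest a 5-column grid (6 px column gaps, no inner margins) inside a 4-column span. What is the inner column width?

178.4 px

Subtract both margins: 2108 − 2·120 = 1868 px.
8c + 7·36 = 1868 → 8c = 1616 → c = 202 px.
4-column span = 4·202 + 3·36 = 916 px.
Subtracting 4 column gaps of 6 leaves 892 for 5 columns, so d = 178.4 px.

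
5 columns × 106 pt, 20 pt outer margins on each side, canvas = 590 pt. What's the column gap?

5 pt

Subtract both margins: 590 − 2·20 = 550 pt.
5 columns take 5·106 = 530 pt; remaining 20 splits into 4 column gaps.
g = 20 / 4 = 5 pt.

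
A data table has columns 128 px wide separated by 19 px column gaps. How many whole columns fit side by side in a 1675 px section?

11 columns

11 columns: 11·128 + 10·19 = 1598 px ≤ 1675.
12 columns: 1745 px > 1675. So 11.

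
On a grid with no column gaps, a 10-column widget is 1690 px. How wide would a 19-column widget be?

3211 px

1690 / 10 = 169 px per column.
With no column gaps, 19 columns span 19·169 = 3211 px.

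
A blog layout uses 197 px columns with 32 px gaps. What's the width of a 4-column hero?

884 px

4-column span = 4·197 + 3·32 = 884 px.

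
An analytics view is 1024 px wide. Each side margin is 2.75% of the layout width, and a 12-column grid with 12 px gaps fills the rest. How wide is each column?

69.64 px

Margins: 2.75% × 1024 = 28.16 px each, so content = 1024 − 56.32 = 967.68 px.
967.68 − 11·12 = 835.68; ÷12 gives c = 69.64 px.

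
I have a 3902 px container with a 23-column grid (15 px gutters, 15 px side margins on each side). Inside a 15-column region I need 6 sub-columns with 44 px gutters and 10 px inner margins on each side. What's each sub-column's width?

380 px

Subtract both margins: 3902 − 2·15 = 3872 px.
Subtracting 22 gutters of 15 leaves 3542 for 23 columns, so c = 154 px.
Span of 15: 15·154 + 14·15 = 2310 + 210 = 2520 px.
Inner content = 2520 − 2·10 = 2500 px.
6 columns + 5 gutters: 6d + 5·44 = 2500.
6d = 2500 − 220 = 2280, so d = 380 px.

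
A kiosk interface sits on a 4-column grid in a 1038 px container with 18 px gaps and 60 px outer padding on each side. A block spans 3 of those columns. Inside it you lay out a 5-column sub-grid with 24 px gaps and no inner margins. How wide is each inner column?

Subtract both margins: 1038 − 2·60 = 918 px.
Subtracting 3 gaps of 18 leaves 864 for 4 columns, so c = 216 px.
3-column span = 3·216 + 2·18 = 684 px.
Subtracting 4 gaps of 24 leaves 588 for 5 columns, so d = 117.6 px.

117.6 px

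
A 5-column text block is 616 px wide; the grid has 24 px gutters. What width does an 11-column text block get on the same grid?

5 columns + 4 gutters: 5c + 4·24 = 616.
5c = 616 − 96 = 520, so c = 104 px.
Span of 11: 11·104 + 10·24 = 1144 + 240 = 1384 px.

1384 px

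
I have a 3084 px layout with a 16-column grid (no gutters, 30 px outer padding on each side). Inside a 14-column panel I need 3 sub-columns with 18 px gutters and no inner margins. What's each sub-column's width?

870 px

Subtract both margins: 3084 − 2·30 = 3024 px.
16c = 3024 → c = 189 px.
14-column span = 14·189 = 2646 px.
3d + 2·18 = 2646 → 3d = 2610 → d = 870 px.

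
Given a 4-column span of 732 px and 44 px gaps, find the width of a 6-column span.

732 − 3·44 = 600; ÷4 gives c = 150 px.
6 columns plus 5 gaps: 900 + 220 = 1120 px.

1120 px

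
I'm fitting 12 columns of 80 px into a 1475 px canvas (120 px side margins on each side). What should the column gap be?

25 px

Inside the margins: 1475 − 240 = 1235 px.
Columns use 960 px, leaving 275 px across 11 column gaps = 25 px each.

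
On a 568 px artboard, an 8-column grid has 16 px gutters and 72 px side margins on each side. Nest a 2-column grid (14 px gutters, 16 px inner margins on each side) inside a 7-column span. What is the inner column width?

161.5 px

Subtract both margins: 568 − 2·72 = 424 px.
8 columns + 7 gutters: 8c + 7·16 = 424.
8c = 424 − 112 = 312, so c = 39 px.
7 columns plus 6 gutters: 273 + 96 = 369 px.
Inner content = 369 − 2·16 = 337 px.
337 − 1·14 = 323; ÷2 gives d = 161.5 px.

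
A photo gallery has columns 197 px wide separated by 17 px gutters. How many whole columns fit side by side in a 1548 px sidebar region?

7 columns

k columns need k·197 + (k−1)·17 = k·214 − 17.
k·214 − 17 ≤ 1548 → k ≤ 1565 / 214 ≈ 7.31, so k = 7.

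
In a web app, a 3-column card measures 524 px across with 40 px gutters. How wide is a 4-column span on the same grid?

712 px

3c + 2·40 = 524 → 3c = 444 → c = 148 px.
Span of 4: 4·148 + 3·40 = 592 + 120 = 712 px.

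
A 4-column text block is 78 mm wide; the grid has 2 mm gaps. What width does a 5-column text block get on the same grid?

98 mm

4 columns + 3 gaps: 4c + 3·2 = 78.
4c = 78 − 6 = 72, so c = 18 mm.
5 columns plus 4 gaps: 90 + 8 = 98 mm.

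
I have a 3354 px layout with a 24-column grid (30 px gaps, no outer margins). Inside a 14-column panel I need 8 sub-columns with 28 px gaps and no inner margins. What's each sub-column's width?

218.5 px

24 columns + 23 gaps: 24c + 23·30 = 3354.
24c = 3354 − 690 = 2664, so c = 111 px.
14 columns plus 13 gaps: 1554 + 390 = 1944 px.
8d + 7·28 = 1944 → 8d = 1748 → d = 218.5 px.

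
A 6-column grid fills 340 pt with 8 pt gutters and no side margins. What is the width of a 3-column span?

6c + 5·8 = 340 → 6c = 300 → c = 50 pt.
Span of 3: 3·50 + 2·8 = 150 + 16 = 166 pt.

166 pt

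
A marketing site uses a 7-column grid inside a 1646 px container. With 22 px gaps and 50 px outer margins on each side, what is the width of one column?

202 px

Inside the margins: 1646 − 100 = 1546 px.
Subtracting 6 gaps of 22 leaves 1414 for 7 columns, so c = 202 px.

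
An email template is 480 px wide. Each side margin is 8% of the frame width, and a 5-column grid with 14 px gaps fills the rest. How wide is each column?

69.44 px

Margins: 8% × 480 = 38.4 px each, so content = 480 − 76.8 = 403.2 px.
5 columns + 4 gaps: 5c + 4·14 = 403.2.
5c = 403.2 − 56 = 347.2, so c = 69.44 px.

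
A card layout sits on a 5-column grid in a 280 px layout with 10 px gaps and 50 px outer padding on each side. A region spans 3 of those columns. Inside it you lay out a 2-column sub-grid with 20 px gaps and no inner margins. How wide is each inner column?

42 px

Outer content = 280 − 2·50 = 180 px.
5c + 4·10 = 180 → 5c = 140 → c = 28 px.
3-column span = 3·28 + 2·10 = 104 px.
2d + 1·20 = 104 → 2d = 84 → d = 42 px.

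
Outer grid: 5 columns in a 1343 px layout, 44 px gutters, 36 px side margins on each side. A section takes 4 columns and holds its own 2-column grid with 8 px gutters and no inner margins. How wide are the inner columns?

Subtract both margins: 1343 − 2·36 = 1271 px.
5 columns + 4 gutters: 5c + 4·44 = 1271.
5c = 1271 − 176 = 1095, so c = 219 px.
4-column span = 4·219 + 3·44 = 1008 px.
2 columns + 1 gutter: 2d + 1·8 = 1008.
2d = 1008 − 8 = 1000, so d = 500 px.

500 px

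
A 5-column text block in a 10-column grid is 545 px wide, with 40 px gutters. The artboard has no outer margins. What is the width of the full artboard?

1130 px

5c + 4·40 = 545 → 5c = 385 → c = 77 px.
Summing: 770 + 360 = 1130 px.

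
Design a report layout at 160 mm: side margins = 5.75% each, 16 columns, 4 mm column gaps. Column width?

5.1 mm

Margins: 5.75% × 160 = 9.2 mm each, so content = 160 − 18.4 = 141.6 mm.
141.6 − 15·4 = 81.6; ÷16 gives c = 5.1 mm.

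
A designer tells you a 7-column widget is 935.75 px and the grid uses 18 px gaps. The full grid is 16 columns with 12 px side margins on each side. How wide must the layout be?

2186 px

935.75 − 6·18 = 827.75; ÷7 gives c = 118.25 px.
Adding margins, columns and gutters: 24 + 1892 + 270 = 2186 px.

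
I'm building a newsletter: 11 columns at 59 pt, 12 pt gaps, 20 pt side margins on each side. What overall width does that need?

Adding margins, columns and gutters: 40 + 649 + 120 = 809 pt.

809 pt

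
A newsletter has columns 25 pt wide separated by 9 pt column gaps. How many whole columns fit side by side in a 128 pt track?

4 columns

Each extra column adds 25 + 9 = 34 pt.
(128 + 9) / 34 = 4.03, so 4 columns fit.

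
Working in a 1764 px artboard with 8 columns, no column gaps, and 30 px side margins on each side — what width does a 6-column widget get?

1278 px

Take off 60 px of margins, leaving 1704 px.
With no column gaps, each column is 1704/8 = 213 px.
6-column span = 6·213 = 1278 px.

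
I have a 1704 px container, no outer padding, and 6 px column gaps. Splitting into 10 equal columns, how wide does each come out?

165 px

10 columns + 9 column gaps: 10c + 9·6 = 1704.
10c = 1704 − 54 = 1650, so c = 165 px.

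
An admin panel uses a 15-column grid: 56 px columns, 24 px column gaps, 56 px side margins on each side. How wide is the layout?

1288 px

Layout = 2·56 + 15·56 + 14·24 = 112 + 840 + 336 = 1288 px.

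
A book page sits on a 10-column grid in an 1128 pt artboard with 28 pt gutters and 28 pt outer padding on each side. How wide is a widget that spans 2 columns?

Content width = 1128 − 2·28 = 1072 pt.
1072 − 9·28 = 820; ÷10 gives c = 82 pt.
Span of 2: 2·82 + 1·28 = 164 + 28 = 192 pt.

192 pt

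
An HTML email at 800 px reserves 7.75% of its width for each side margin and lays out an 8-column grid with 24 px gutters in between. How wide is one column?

63.5 px

800 × (1 − 2·7.75%) = 800 × 84.5% = 676 px for the columns.
676 − 7·24 = 508; ÷8 gives c = 63.5 px.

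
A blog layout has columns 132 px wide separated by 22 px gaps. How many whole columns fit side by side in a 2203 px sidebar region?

14 columns

14 columns: 14·132 + 13·22 = 2134 px ≤ 2203.
15 columns: 2288 px > 2203. So 14.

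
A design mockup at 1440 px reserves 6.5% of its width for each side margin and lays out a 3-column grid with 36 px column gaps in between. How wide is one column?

393.6 px

Margins: 6.5% × 1440 = 93.6 px each, so content = 1440 − 187.2 = 1252.8 px.
3c + 2·36 = 1252.8 → 3c = 1180.8 → c = 393.6 px.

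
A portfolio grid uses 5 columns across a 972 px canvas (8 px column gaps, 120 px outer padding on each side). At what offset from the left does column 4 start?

564 px

Inside the margins: 972 − 240 = 732 px.
Subtracting 4 column gaps of 8 leaves 700 for 5 columns, so c = 140 px.
Column 4 starts at margin + 3·(column + gutter) = 120 + 3·148 = 564 px.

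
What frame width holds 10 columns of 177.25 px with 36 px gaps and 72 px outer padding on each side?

2240.5 px

Adding margins, columns and gutters: 144 + 1772.5 + 324 = 2240.5 px.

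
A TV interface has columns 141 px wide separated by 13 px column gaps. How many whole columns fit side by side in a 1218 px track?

k columns need k·141 + (k−1)·13 = k·154 − 13.
k·154 − 13 ≤ 1218 → k ≤ 1231 / 154 ≈ 7.99, so k = 7.

7 columns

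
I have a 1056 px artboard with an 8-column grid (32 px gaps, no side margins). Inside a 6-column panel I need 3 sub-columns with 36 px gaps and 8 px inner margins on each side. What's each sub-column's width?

Subtracting 7 gaps of 32 leaves 832 for 8 columns, so c = 104 px.
6 columns plus 5 gaps: 624 + 160 = 784 px.
Inner content = 784 − 2·8 = 768 px.
3 columns + 2 gaps: 3d + 2·36 = 768.
3d = 768 − 72 = 696, so d = 232 px.

232 px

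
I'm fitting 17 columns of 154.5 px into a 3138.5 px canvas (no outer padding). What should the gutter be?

17 columns take 17·154.5 = 2626.5 px; remaining 512 splits into 16 gutters.
g = 512 / 16 = 32 px.

32 px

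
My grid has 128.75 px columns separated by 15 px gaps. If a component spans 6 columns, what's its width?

Span of 6: 6·128.75 + 5·15 = 772.5 + 75 = 847.5 px.

847.5 px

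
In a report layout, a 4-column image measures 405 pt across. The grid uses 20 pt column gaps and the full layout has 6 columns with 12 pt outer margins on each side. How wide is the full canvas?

641.5 pt

4c + 3·20 = 405 → 4c = 345 → c = 86.25 pt.
Total width: 2·12 + 6·86.25 + 5·20 = 641.5 pt.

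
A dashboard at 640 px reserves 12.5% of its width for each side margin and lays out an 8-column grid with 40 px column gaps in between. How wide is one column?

640 × (1 − 2·12.5%) = 640 × 75% = 480 px for the columns.
Subtracting 7 column gaps of 40 leaves 200 for 8 columns, so c = 25 px.

25 px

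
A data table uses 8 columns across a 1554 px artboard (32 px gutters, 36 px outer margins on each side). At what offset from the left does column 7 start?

1171.5 px

Take off 72 px of margins, leaving 1482 px.
Subtracting 7 gutters of 32 leaves 1258 for 8 columns, so c = 157.25 px.
Each column+gutter stride is 189.25 px; 6 of them past the 36 px margin is 36 + 1135.5 = 1171.5 px.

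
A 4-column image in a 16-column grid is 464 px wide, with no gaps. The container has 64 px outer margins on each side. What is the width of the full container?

With no gaps, each column is 464/4 = 116 px.
Container = 2·64 + 16·116 = 128 + 1856 = 1984 px.

1984 px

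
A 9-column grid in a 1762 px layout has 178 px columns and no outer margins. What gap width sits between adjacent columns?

Columns use 1602 px, leaving 160 px across 8 gaps = 20 px each.

20 px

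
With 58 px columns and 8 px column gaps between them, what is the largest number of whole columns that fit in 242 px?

3 columns

3 columns: 3·58 + 2·8 = 190 px ≤ 242.
4 columns: 256 px > 242. So 3.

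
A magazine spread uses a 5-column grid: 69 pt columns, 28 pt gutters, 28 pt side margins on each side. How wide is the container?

Total width: 2·28 + 5·69 + 4·28 = 513 pt.

513 pt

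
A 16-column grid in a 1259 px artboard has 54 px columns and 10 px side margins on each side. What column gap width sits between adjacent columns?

25 px

Content width = 1259 − 2·10 = 1239 px.
16·54 + 15g = 1239 → 15g = 375 → g = 25 px.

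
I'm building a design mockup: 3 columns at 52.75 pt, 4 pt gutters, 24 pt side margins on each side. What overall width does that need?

214.25 pt

Artboard = 2·24 + 3·52.75 + 2·4 = 48 + 158.25 + 8 = 214.25 pt.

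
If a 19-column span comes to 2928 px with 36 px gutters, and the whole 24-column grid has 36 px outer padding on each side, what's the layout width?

3780 px

19 columns + 18 gutters: 19c + 18·36 = 2928.
19c = 2928 − 648 = 2280, so c = 120 px.
Adding margins, columns and gutters: 72 + 2880 + 828 = 3780 px.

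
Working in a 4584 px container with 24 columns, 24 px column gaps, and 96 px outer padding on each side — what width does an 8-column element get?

Take off 192 px of margins, leaving 4392 px.
24c + 23·24 = 4392 → 24c = 3840 → c = 160 px.
8-column span = 8·160 + 7·24 = 1448 px.

1448 px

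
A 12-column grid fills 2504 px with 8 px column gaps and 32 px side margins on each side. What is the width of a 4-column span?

808 px

Content width = 2504 − 2·32 = 2440 px.
Subtracting 11 column gaps of 8 leaves 2352 for 12 columns, so c = 196 px.
Span of 4: 4·196 + 3·8 = 784 + 24 = 808 px.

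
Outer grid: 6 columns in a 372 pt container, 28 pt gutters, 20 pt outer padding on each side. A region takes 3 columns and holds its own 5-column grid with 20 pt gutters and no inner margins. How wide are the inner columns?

14.4 pt

Subtract both margins: 372 − 2·20 = 332 pt.
332 − 5·28 = 192; ÷6 gives c = 32 pt.
3 columns plus 2 gutters: 96 + 56 = 152 pt.
5d + 4·20 = 152 → 5d = 72 → d = 14.4 pt.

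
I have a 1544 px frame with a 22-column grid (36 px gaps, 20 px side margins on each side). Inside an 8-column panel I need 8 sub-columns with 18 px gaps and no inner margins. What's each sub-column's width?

Outer content = 1544 − 2·20 = 1504 px.
Subtracting 21 gaps of 36 leaves 748 for 22 columns, so c = 34 px.
8-column span = 8·34 + 7·36 = 524 px.
8 columns + 7 gaps: 8d + 7·18 = 524.
8d = 524 − 126 = 398, so d = 49.75 px.

49.75 px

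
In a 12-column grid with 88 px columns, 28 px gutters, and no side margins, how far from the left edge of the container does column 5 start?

464 px

Each column+gutter stride is 116 px; with no margin, 4 of them is 464 px.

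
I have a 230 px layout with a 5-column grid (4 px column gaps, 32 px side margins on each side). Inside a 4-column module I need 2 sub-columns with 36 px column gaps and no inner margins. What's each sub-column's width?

48 px

Take off 64 px of margins, leaving 166 px.
166 − 4·4 = 150; ÷5 gives c = 30 px.
Span of 4: 4·30 + 3·4 = 120 + 12 = 132 px.
2d + 1·36 = 132 → 2d = 96 → d = 48 px.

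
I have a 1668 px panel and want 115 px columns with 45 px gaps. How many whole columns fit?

10 columns

10 columns: 10·115 + 9·45 = 1555 px ≤ 1668.
11 columns: 1715 px > 1668. So 10.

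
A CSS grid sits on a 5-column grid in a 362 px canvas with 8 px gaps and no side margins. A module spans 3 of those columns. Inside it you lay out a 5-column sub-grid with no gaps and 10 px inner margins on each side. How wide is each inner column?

38.8 px

Subtracting 4 gaps of 8 leaves 330 for 5 columns, so c = 66 px.
Span of 3: 3·66 + 2·8 = 198 + 16 = 214 px.
Inner content = 214 − 2·10 = 194 px.
5d = 194 → d = 38.8 px.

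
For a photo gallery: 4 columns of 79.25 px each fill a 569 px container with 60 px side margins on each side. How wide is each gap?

44 px

Take off 120 px of margins, leaving 449 px.
4·79.25 + 3g = 449 → 3g = 132 → g = 44 px.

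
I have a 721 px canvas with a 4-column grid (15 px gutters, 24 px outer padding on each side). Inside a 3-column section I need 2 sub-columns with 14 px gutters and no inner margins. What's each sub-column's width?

243.5 px

Subtract both margins: 721 − 2·24 = 673 px.
673 − 3·15 = 628; ÷4 gives c = 157 px.
3 columns plus 2 gutters: 471 + 30 = 501 px.
2d + 1·14 = 501 → 2d = 487 → d = 243.5 px.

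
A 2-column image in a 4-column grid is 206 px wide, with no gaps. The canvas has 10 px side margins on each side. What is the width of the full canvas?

432 px

2c = 206 → c = 103 px.
Summing: 20 + 412 = 432 px.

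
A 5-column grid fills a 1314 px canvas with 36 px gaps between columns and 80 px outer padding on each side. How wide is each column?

202 px

Subtract both margins: 1314 − 2·80 = 1154 px.
Subtracting 4 gaps of 36 leaves 1010 for 5 columns, so c = 202 px.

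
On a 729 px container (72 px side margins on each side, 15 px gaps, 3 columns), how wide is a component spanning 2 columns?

385 px

Subtract both margins: 729 − 2·72 = 585 px.
3c + 2·15 = 585 → 3c = 555 → c = 185 px.
Span of 2: 2·185 + 1·15 = 370 + 15 = 385 px.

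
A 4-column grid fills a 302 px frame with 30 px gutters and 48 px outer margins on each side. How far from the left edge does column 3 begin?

Subtract both margins: 302 − 2·48 = 206 px.
206 − 3·30 = 116; ÷4 gives c = 29 px.
Column 3 starts at margin + 2·(column + gutter) = 48 + 2·59 = 166 px.

166 px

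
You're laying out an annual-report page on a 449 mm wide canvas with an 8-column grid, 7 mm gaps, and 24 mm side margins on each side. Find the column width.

Content width = 449 − 2·24 = 401 mm.
8 columns + 7 gaps: 8c + 7·7 = 401.
8c = 401 − 49 = 352, so c = 44 mm.

44 mm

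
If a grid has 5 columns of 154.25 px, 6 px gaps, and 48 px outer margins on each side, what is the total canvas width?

Total width: 2·48 + 5·154.25 + 4·6 = 891.25 px.

891.25 px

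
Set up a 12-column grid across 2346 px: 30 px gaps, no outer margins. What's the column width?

12 columns + 11 gaps: 12c + 11·30 = 2346.
12c = 2346 − 330 = 2016, so c = 168 px.

168 px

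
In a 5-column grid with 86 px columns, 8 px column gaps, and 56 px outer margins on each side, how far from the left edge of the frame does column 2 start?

Column 2 starts at margin + 1·(column + gutter) = 56 + 1·94 = 150 px.

150 px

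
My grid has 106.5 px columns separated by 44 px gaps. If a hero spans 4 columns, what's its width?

558 px

4 columns plus 3 gaps: 426 + 132 = 558 px.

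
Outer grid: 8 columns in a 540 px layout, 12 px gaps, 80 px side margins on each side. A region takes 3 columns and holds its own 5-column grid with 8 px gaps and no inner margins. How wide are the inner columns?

Inside the margins: 540 − 160 = 380 px.
380 − 7·12 = 296; ÷8 gives c = 37 px.
3 columns plus 2 gaps: 111 + 24 = 135 px.
135 − 4·8 = 103; ÷5 gives d = 20.6 px.

20.6 px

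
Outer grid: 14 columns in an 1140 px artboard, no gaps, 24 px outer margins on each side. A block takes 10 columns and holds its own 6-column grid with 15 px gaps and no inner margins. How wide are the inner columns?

Subtract both margins: 1140 − 2·24 = 1092 px.
With no gaps, each column is 1092/14 = 78 px.
With no gaps, 10 columns span 10·78 = 780 px.
6d + 5·15 = 780 → 6d = 705 → d = 117.5 px.

117.5 px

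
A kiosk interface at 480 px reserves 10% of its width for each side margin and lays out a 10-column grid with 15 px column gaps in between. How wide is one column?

Margins: 10% × 480 = 48 px each, so content = 480 − 96 = 384 px.
384 − 9·15 = 249; ÷10 gives c = 24.9 px.

24.9 px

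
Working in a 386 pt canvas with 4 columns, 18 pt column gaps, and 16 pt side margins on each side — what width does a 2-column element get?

Inside the margins: 386 − 32 = 354 pt.
Subtracting 3 column gaps of 18 leaves 300 for 4 columns, so c = 75 pt.
2 columns plus 1 column gap: 150 + 18 = 168 pt.

168 pt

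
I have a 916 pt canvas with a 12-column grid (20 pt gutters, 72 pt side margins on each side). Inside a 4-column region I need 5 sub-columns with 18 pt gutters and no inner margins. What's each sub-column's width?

Subtract both margins: 916 − 2·72 = 772 pt.
12 columns + 11 gutters: 12c + 11·20 = 772.
12c = 772 − 220 = 552, so c = 46 pt.
4 columns plus 3 gutters: 184 + 60 = 244 pt.
5 columns + 4 gutters: 5d + 4·18 = 244.
5d = 244 − 72 = 172, so d = 34.4 pt.

34.4 pt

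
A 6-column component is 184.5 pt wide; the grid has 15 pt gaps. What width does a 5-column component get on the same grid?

Subtracting 5 gaps of 15 leaves 109.5 for 6 columns, so c = 18.25 pt.
5 columns plus 4 gaps: 91.25 + 60 = 151.25 pt.

151.25 pt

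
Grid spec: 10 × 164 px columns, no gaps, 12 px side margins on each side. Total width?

1664 px

Summing: 24 + 1640 = 1664 px.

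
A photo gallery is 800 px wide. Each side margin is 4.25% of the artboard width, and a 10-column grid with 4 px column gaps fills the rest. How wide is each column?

69.6 px

800 × (1 − 2·4.25%) = 800 × 91.5% = 732 px for the columns.
Subtracting 9 column gaps of 4 leaves 696 for 10 columns, so c = 69.6 px.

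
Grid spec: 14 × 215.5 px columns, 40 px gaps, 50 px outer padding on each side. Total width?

Adding margins, columns and gutters: 100 + 3017 + 520 = 3637 px.

3637 px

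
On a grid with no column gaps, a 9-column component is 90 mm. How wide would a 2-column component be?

With no column gaps, each column is 90/9 = 10 mm.
With no column gaps, 2 columns span 2·10 = 20 mm.

20 mm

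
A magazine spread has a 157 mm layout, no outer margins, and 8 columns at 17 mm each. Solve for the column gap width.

8·17 + 7g = 157 → 7g = 21 → g = 3 mm.

3 mm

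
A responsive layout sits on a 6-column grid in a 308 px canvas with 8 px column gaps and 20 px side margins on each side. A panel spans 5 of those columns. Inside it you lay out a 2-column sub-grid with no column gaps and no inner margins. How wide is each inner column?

111 px

Outer content = 308 − 2·20 = 268 px.
6c + 5·8 = 268 → 6c = 228 → c = 38 px.
5 columns plus 4 column gaps: 190 + 32 = 222 px.
With no column gaps, each column is 222/2 = 111 px.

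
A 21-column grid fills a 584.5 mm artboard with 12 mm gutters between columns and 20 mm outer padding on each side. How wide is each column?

Take off 40 mm of margins, leaving 544.5 mm.
21 columns + 20 gutters: 21c + 20·12 = 544.5.
21c = 544.5 − 240 = 304.5, so c = 14.5 mm.

14.5 mm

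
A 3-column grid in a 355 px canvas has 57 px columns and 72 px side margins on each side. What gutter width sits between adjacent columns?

20 px

Subtract both margins: 355 − 2·72 = 211 px.
3·57 + 2g = 211 → 2g = 40 → g = 20 px.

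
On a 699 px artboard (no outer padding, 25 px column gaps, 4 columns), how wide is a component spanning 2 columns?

337 px

4 columns + 3 column gaps: 4c + 3·25 = 699.
4c = 699 − 75 = 624, so c = 156 px.
2 columns plus 1 column gap: 312 + 25 = 337 px.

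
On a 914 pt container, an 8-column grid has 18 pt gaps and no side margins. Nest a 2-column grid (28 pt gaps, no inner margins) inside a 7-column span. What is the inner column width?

384.75 pt

8c + 7·18 = 914 → 8c = 788 → c = 98.5 pt.
Span of 7: 7·98.5 + 6·18 = 689.5 + 108 = 797.5 pt.
2 columns + 1 gap: 2d + 1·28 = 797.5.
2d = 797.5 − 28 = 769.5, so d = 384.75 pt.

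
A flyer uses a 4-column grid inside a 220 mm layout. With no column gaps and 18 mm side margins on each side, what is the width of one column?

Take off 36 mm of margins, leaving 184 mm.
184 / 4 = 46 mm per column.

46 mm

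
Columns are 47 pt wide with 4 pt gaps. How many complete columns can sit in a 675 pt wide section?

k columns need k·47 + (k−1)·4 = k·51 − 4.
k·51 − 4 ≤ 675 → k ≤ 679 / 51 ≈ 13.31, so k = 13.

13 columns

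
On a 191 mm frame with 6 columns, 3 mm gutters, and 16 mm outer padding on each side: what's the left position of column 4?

Subtract both margins: 191 − 2·16 = 159 mm.
6c + 5·3 = 159 → 6c = 144 → c = 24 mm.
Each column+gutter stride is 27 mm; 3 of them past the 16 mm margin is 16 + 81 = 97 mm.

97 mm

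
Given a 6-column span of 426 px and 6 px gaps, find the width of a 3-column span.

210 px

Subtracting 5 gaps of 6 leaves 396 for 6 columns, so c = 66 px.
3-column span = 3·66 + 2·6 = 210 px.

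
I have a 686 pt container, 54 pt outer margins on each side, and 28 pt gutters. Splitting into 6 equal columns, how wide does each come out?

73 pt

Content width = 686 − 2·54 = 578 pt.
6c + 5·28 = 578 → 6c = 438 → c = 73 pt.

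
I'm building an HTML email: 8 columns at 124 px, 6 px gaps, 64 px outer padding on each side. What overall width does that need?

1162 px

Container = 2·64 + 8·124 + 7·6 = 128 + 992 + 42 = 1162 px.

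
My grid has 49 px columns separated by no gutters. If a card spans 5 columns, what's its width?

With no gutters, 5 columns span 5·49 = 245 px.

245 px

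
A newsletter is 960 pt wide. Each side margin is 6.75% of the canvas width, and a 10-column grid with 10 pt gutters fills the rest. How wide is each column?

Margins: 6.75% × 960 = 64.8 pt each, so content = 960 − 129.6 = 830.4 pt.
10c + 9·10 = 830.4 → 10c = 740.4 → c = 74.04 pt.

74.04 pt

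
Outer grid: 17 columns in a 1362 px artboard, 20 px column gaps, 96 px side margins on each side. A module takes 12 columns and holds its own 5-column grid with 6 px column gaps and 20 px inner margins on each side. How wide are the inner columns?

151.2 px

Take off 192 px of margins, leaving 1170 px.
17c + 16·20 = 1170 → 17c = 850 → c = 50 px.
Span of 12: 12·50 + 11·20 = 600 + 220 = 820 px.
Inner content = 820 − 2·20 = 780 px.
Subtracting 4 column gaps of 6 leaves 756 for 5 columns, so d = 151.2 px.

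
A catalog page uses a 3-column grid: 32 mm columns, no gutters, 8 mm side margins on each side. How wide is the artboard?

112 mm

Total width: 2·8 + 3·32 = 112 mm.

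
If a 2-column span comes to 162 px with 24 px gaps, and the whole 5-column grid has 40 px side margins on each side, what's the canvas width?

162 − 1·24 = 138; ÷2 gives c = 69 px.
Total width: 2·40 + 5·69 + 4·24 = 521 px.

521 px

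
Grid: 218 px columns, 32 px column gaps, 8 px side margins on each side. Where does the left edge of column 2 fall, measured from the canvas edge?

258 px

Each column+gutter stride is 250 px; 1 of them past the 8 px margin is 8 + 250 = 258 px.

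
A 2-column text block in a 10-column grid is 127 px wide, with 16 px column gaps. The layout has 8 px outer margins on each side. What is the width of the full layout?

715 px

2c + 1·16 = 127 → 2c = 111 → c = 55.5 px.
Total width: 2·8 + 10·55.5 + 9·16 = 715 px.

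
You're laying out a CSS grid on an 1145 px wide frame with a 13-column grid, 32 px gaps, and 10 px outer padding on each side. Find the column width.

57 px

Inside the margins: 1145 − 20 = 1125 px.
Subtracting 12 gaps of 32 leaves 741 for 13 columns, so c = 57 px.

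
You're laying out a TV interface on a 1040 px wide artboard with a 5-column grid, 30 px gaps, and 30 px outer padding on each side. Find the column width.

Inside the margins: 1040 − 60 = 980 px.
5 columns + 4 gaps: 5c + 4·30 = 980.
5c = 980 − 120 = 860, so c = 172 px.

172 px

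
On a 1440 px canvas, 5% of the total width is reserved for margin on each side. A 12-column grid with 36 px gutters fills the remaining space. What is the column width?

1440 × (1 − 2·5%) = 1440 × 90% = 1296 px for the columns.
12 columns + 11 gutters: 12c + 11·36 = 1296.
12c = 1296 − 396 = 900, so c = 75 px.

75 px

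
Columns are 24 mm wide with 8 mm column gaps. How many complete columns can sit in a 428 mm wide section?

13 columns

k columns need k·24 + (k−1)·8 = k·32 − 8.
k·32 − 8 ≤ 428 → k ≤ 436 / 32 ≈ 13.62, so k = 13.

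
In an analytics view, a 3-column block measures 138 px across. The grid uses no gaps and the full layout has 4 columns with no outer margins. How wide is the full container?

184 px

138 / 3 = 46 px per column.
Container = 4·46 = 184 = 184 px.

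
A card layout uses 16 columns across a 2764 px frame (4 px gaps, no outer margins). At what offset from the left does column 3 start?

16 columns + 15 gaps: 16c + 15·4 = 2764.
16c = 2764 − 60 = 2704, so c = 169 px.
Before column 3: 2 columns + 2 gaps.
Offset = 2·(169 + 4) = 2·173 = 346 px.

346 px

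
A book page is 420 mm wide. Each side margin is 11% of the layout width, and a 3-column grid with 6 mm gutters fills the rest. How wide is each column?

105.2 mm

Margins: 11% × 420 = 46.2 mm each, so content = 420 − 92.4 = 327.6 mm.
327.6 − 2·6 = 315.6; ÷3 gives c = 105.2 mm.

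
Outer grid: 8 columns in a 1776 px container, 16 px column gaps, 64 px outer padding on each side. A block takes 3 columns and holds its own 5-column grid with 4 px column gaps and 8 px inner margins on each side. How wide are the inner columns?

115.2 px

Outer content = 1776 − 2·64 = 1648 px.
1648 − 7·16 = 1536; ÷8 gives c = 192 px.
3-column span = 3·192 + 2·16 = 608 px.
Inner content = 608 − 2·8 = 592 px.
592 − 4·4 = 576; ÷5 gives d = 115.2 px.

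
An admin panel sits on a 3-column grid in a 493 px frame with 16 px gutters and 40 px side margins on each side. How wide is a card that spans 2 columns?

270 px

Content width = 493 − 2·40 = 413 px.
Subtracting 2 gutters of 16 leaves 381 for 3 columns, so c = 127 px.
2 columns plus 1 gutter: 254 + 16 = 270 px.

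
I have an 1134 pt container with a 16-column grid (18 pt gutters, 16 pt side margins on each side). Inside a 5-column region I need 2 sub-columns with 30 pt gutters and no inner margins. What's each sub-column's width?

151 pt

Take off 32 pt of margins, leaving 1102 pt.
Subtracting 15 gutters of 18 leaves 832 for 16 columns, so c = 52 pt.
Span of 5: 5·52 + 4·18 = 260 + 72 = 332 pt.
2d + 1·30 = 332 → 2d = 302 → d = 151 pt.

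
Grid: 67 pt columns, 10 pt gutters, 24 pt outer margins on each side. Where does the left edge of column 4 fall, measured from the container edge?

Each column+gutter stride is 77 pt; 3 of them past the 24 pt margin is 24 + 231 = 255 pt.

255 pt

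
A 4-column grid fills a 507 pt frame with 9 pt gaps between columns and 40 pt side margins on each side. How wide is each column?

Content width = 507 − 2·40 = 427 pt.
427 − 3·9 = 400; ÷4 gives c = 100 pt.

100 pt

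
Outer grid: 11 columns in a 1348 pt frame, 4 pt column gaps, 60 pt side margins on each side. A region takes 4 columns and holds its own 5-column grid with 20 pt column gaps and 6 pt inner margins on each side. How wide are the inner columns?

70.4 pt

Take off 120 pt of margins, leaving 1228 pt.
Subtracting 10 column gaps of 4 leaves 1188 for 11 columns, so c = 108 pt.
4 columns plus 3 column gaps: 432 + 12 = 444 pt.
Inner content = 444 − 2·6 = 432 pt.
432 − 4·20 = 352; ÷5 gives d = 70.4 pt.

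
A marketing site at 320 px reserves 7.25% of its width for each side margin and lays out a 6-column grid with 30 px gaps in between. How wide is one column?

20.6 px

320 × (1 − 2·7.25%) = 320 × 85.5% = 273.6 px for the columns.
6c + 5·30 = 273.6 → 6c = 123.6 → c = 20.6 px.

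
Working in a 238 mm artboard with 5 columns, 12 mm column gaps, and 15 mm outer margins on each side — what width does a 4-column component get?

Inside the margins: 238 − 30 = 208 mm.
Subtracting 4 column gaps of 12 leaves 160 for 5 columns, so c = 32 mm.
Span of 4: 4·32 + 3·12 = 128 + 36 = 164 mm.

164 mm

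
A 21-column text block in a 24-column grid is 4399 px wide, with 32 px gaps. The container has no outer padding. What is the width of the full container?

5032 px

4399 − 20·32 = 3759; ÷21 gives c = 179 px.
Container = 24·179 + 23·32 = 4296 + 736 = 5032 px.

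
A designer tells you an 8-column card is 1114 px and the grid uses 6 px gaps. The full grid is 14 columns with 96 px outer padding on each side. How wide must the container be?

Subtracting 7 gaps of 6 leaves 1072 for 8 columns, so c = 134 px.
Container = 2·96 + 14·134 + 13·6 = 192 + 1876 + 78 = 2146 px.

2146 px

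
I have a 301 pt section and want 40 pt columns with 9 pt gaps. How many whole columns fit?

6 columns

6 columns: 6·40 + 5·9 = 285 pt ≤ 301.
7 columns: 334 pt > 301. So 6.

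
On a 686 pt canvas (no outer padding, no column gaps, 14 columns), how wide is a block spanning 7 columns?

686 / 14 = 49 pt per column.
7-column span = 7·49 = 343 pt.

343 pt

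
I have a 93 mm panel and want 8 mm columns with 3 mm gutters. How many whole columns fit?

k columns need k·8 + (k−1)·3 = k·11 − 3.
k·11 − 3 ≤ 93 → k ≤ 96 / 11 ≈ 8.73, so k = 8.

8 columns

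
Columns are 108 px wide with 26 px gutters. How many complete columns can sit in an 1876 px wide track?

Each extra column adds 108 + 26 = 134 px.
(1876 + 26) / 134 = 14.19, so 14 columns fit.

14 columns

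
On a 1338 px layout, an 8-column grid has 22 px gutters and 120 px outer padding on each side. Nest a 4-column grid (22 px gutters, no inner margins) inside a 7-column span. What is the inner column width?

223 px

Take off 240 px of margins, leaving 1098 px.
Subtracting 7 gutters of 22 leaves 944 for 8 columns, so c = 118 px.
Span of 7: 7·118 + 6·22 = 826 + 132 = 958 px.
4 columns + 3 gutters: 4d + 3·22 = 958.
4d = 958 − 66 = 892, so d = 223 px.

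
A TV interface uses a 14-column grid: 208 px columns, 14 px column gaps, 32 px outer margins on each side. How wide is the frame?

Adding margins, columns and gutters: 64 + 2912 + 182 = 3158 px.

3158 px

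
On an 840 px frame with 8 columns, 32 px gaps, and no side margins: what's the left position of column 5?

Subtracting 7 gaps of 32 leaves 616 for 8 columns, so c = 77 px.
Before column 5: 4 columns + 4 gaps.
Offset = 4·(77 + 32) = 4·109 = 436 px.

436 px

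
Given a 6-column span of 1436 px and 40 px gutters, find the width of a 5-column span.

1190 px

6 columns + 5 gutters: 6c + 5·40 = 1436.
6c = 1436 − 200 = 1236, so c = 206 px.
5-column span = 5·206 + 4·40 = 1190 px.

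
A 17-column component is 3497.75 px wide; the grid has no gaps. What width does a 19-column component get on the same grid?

3497.75 / 17 = 205.75 px per column.
With no gaps, 19 columns span 19·205.75 = 3909.25 px.

3909.25 px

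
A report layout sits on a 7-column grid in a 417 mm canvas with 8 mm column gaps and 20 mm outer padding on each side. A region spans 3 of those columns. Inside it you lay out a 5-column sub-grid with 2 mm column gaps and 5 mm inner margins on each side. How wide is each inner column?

Inside the margins: 417 − 40 = 377 mm.
7c + 6·8 = 377 → 7c = 329 → c = 47 mm.
Span of 3: 3·47 + 2·8 = 141 + 16 = 157 mm.
Inner content = 157 − 2·5 = 147 mm.
Subtracting 4 column gaps of 2 leaves 139 for 5 columns, so d = 27.8 mm.

27.8 mm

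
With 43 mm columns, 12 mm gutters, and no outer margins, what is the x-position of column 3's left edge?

110 mm

No margin, so column 3 starts at 2·(column + gutter) = 2·55 = 110 mm.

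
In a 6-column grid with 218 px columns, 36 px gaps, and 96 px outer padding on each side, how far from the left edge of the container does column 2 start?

Column 2 starts at margin + 1·(column + gutter) = 96 + 1·254 = 350 px.

350 px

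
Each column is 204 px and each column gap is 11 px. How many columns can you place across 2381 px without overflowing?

11 columns

k columns need k·204 + (k−1)·11 = k·215 − 11.
k·215 − 11 ≤ 2381 → k ≤ 2392 / 215 ≈ 11.13, so k = 11.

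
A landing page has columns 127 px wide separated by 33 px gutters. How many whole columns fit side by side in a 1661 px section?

10 columns: 10·127 + 9·33 = 1567 px ≤ 1661.
11 columns: 1727 px > 1661. So 10.

10 columns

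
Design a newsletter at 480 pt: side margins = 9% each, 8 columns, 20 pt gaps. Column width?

Margins: 9% × 480 = 43.2 pt each, so content = 480 − 86.4 = 393.6 pt.
8c + 7·20 = 393.6 → 8c = 253.6 → c = 31.7 pt.

31.7 pt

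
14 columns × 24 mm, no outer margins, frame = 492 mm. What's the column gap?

12 mm

Columns use 336 mm, leaving 156 mm across 13 column gaps = 12 mm each.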